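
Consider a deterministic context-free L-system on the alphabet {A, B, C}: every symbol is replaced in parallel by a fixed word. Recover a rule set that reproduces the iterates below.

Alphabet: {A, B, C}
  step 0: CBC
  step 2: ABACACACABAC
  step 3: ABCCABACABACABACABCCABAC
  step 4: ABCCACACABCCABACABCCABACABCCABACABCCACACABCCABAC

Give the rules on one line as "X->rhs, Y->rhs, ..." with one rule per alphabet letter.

  step 3 ⇒ step 4: ABCCABACABACABACABCCABAC ⇒ AB·CC·AC·AC·AB·CC·AB·AC·AB·CC·AB·AC·AB·CC·AB·AC·AB·CC·AC·AC·AB·CC·AB·AC
    A ↦ AB
    B ↦ CC
    C ↦ AC

A->AB, B->CC, C->AC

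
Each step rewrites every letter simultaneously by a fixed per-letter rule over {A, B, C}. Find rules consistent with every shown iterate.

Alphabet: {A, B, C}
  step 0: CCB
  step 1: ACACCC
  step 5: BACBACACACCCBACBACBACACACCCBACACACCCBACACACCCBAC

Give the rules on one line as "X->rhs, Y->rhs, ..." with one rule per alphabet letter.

A->B, B->CC, C->AC

  step 0 ⇒ step 1: CCB ⇒ AC·AC·CC
    B ↦ CC
    C ↦ AC
    A ↦ B  (constrained at step 1)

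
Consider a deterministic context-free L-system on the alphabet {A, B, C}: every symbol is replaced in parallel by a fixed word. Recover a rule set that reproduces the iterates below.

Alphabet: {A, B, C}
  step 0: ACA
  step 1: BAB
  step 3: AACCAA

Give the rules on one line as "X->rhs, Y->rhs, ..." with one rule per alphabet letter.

A->B, B->CC, C->A

  step 0 ⇒ step 1: ACA ⇒ B·A·B
    A ↦ B
    C ↦ A
    B ↦ CC  (constrained at step 1)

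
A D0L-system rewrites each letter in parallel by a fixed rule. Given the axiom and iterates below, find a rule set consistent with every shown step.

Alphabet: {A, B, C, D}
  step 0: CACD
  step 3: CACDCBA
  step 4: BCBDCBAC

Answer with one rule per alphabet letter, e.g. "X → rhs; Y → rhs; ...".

A->C, B->A, C->B, D->DC

  step 3 ⇒ step 4: CACDCBA ⇒ B·C·B·DC·B·A·C
    A ↦ C
    B ↦ A
    C ↦ B
    D ↦ DC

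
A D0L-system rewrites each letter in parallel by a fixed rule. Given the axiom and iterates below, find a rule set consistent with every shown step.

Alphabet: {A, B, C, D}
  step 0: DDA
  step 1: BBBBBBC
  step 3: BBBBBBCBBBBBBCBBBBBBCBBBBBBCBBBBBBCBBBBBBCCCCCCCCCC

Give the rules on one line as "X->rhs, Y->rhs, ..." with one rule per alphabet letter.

A->C, B->DDA, C->CCC, D->BBB

  step 0 ⇒ step 1: DDA ⇒ BBB·BBB·C
    A ↦ C
    D ↦ BBB
    B ↦ DDA  (constrained at step 1)
    C ↦ CCC  (constrained at step 1)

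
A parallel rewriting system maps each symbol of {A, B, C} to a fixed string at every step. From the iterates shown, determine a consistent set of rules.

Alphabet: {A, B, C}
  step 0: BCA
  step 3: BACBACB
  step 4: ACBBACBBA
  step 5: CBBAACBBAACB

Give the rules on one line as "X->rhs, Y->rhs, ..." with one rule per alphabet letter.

A->CB, B->A, C->B

  step 4 ⇒ step 5: ACBBACBBA ⇒ CB·B·A·A·CB·B·A·A·CB
    A ↦ CB
    B ↦ A
    C ↦ B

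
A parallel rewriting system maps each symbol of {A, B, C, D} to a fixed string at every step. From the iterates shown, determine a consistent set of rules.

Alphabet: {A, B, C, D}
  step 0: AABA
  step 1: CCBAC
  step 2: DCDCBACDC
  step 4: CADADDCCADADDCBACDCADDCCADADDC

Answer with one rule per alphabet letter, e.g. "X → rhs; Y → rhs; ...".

A->C, B->BA, C->DC, D->AD

  step 1 ⇒ step 2: CCBAC ⇒ DC·DC·BA·C·DC
    A ↦ C
    B ↦ BA
    C ↦ DC
    D ↦ AD  (constrained at step 2)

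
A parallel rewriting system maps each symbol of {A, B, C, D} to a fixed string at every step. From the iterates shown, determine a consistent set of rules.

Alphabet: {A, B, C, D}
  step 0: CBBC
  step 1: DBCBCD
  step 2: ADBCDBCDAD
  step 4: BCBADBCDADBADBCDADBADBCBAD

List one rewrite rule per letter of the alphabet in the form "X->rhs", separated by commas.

A->B, B->BC, C->D, D->AD

  step 1 ⇒ step 2: DBCBCD ⇒ AD·BC·D·BC·D·AD
    B ↦ BC
    C ↦ D
    D ↦ AD
    A ↦ B  (constrained at step 2)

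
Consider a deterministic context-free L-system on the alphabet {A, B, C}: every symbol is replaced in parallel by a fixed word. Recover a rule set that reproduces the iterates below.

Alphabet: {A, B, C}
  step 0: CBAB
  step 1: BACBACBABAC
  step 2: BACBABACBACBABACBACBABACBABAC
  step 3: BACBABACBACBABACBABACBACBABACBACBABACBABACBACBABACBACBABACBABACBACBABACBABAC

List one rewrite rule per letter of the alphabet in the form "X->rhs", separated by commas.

  step 2 ⇒ step 3: BACBABACBACBABACBACBABACBABAC ⇒ BAC·BA·BAC·BAC·BA·BAC·BA·BAC·BAC·BA·BAC·BAC·BA·BAC·BA·BAC·BAC·BA·BAC·BAC·BA·BAC·BA·BAC·BAC·BA·BAC·BA·BAC
    A ↦ BA
    B ↦ BAC
    C ↦ BAC

A->BA, B->BAC, C->BAC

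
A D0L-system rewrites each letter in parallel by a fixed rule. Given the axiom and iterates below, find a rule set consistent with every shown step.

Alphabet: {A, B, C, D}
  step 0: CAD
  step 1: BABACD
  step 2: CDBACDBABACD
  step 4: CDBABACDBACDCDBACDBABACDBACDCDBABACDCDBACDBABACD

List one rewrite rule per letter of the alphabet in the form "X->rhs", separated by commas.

  step 1 ⇒ step 2: BABACD ⇒ CD·BA·CD·BA·BA·CD
    A ↦ BA
    B ↦ CD
    C ↦ BA
    D ↦ CD

A->BA, B->CD, C->BA, D->CD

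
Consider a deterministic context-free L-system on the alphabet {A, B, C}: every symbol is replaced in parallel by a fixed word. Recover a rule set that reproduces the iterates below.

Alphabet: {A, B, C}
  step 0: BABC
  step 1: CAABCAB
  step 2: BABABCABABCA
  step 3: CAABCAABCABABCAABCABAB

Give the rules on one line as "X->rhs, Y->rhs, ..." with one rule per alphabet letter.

  step 2 ⇒ step 3: BABABCABABCA ⇒ CA·AB·CA·AB·CA·B·AB·CA·AB·CA·B·AB
    A ↦ AB
    B ↦ CA
    C ↦ B

A->AB, B->CA, C->B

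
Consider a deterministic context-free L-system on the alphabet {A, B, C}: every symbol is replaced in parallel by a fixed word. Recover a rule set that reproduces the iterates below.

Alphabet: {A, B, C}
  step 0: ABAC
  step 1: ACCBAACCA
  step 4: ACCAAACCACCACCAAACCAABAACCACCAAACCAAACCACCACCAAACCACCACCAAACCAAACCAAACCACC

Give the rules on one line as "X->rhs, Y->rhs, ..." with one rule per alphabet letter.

  step 0 ⇒ step 1: ABAC ⇒ ACC·BA·ACC·A
    A ↦ ACC
    B ↦ BA
    C ↦ A

A->ACC, B->BA, C->A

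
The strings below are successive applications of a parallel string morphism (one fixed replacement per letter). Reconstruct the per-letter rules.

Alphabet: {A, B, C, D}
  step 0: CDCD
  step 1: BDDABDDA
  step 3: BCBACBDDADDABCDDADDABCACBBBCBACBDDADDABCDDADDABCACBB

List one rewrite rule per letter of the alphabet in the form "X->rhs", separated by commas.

  step 0 ⇒ step 1: CDCD ⇒ B·DDA·B·DDA
    C ↦ B
    D ↦ DDA
    A ↦ BC  (constrained at step 1)
    B ↦ ACB  (constrained at step 1)

A->BC, B->ACB, C->B, D->DDA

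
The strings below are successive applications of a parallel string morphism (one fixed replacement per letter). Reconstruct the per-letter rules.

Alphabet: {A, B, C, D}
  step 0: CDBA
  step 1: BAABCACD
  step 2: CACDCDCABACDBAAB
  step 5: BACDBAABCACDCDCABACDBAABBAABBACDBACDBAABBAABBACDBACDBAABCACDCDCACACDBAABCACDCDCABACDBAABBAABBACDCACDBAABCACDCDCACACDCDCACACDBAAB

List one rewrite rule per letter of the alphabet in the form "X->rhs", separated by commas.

  step 1 ⇒ step 2: BAABCACD ⇒ CA·CD·CD·CA·BA·CD·BA·AB
    A ↦ CD
    B ↦ CA
    C ↦ BA
    D ↦ AB

A->CD, B->CA, C->BA, D->AB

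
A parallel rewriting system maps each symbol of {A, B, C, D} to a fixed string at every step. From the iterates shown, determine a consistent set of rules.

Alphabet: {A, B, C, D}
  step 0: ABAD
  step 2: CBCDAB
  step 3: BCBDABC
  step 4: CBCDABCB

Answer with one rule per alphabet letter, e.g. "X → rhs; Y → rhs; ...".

A->B, B->C, C->B, D->DA

  step 3 ⇒ step 4: BCBDABC ⇒ C·B·C·DA·B·C·B
    A ↦ B
    B ↦ C
    C ↦ B
    D ↦ DA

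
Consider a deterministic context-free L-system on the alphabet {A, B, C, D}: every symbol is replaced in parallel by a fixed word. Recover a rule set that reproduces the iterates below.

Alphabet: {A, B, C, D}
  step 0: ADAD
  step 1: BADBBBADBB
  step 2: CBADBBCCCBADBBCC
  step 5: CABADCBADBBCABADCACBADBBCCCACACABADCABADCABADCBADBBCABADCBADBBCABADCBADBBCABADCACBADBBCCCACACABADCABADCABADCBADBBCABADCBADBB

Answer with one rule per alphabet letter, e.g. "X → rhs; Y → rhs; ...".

A->BAD, B->C, C->CA, D->BB

  step 1 ⇒ step 2: BADBBBADBB ⇒ C·BAD·BB·C·C·C·BAD·BB·C·C
    A ↦ BAD
    B ↦ C
    D ↦ BB
    C ↦ CA  (constrained at step 2)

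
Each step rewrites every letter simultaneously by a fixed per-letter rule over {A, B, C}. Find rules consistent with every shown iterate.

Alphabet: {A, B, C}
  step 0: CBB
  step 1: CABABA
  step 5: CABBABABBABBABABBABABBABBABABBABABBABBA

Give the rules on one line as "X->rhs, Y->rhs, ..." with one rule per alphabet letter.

  step 0 ⇒ step 1: CBB ⇒ CA·BA·BA
    B ↦ BA
    C ↦ CA
    A ↦ B  (constrained at step 1)

A->B, B->BA, C->CA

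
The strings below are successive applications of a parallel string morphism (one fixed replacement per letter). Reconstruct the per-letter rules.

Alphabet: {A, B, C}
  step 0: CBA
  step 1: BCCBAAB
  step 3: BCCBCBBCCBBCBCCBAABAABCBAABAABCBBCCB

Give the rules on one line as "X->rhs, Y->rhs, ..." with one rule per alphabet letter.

  step 0 ⇒ step 1: CBA ⇒ BC·CB·AAB
    A ↦ AAB
    B ↦ CB
    C ↦ BC

A->AAB, B->CB, C->BC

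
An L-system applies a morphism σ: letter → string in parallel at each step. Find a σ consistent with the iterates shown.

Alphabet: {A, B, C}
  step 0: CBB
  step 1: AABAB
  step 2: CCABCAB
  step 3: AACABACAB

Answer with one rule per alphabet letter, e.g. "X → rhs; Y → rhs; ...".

  step 2 ⇒ step 3: CCABCAB ⇒ A·A·C·AB·A·C·AB
    A ↦ C
    B ↦ AB
    C ↦ A

A->C, B->AB, C->A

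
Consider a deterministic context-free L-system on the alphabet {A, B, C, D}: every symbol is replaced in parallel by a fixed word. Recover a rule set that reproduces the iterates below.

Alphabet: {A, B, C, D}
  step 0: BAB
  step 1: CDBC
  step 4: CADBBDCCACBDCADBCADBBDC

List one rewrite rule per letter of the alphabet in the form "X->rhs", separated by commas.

  step 0 ⇒ step 1: BAB ⇒ C·DB·C
    A ↦ DB
    B ↦ C
    C ↦ CA  (constrained at step 1)
    D ↦ BD  (constrained at step 1)

A->DB, B->C, C->CA, D->BD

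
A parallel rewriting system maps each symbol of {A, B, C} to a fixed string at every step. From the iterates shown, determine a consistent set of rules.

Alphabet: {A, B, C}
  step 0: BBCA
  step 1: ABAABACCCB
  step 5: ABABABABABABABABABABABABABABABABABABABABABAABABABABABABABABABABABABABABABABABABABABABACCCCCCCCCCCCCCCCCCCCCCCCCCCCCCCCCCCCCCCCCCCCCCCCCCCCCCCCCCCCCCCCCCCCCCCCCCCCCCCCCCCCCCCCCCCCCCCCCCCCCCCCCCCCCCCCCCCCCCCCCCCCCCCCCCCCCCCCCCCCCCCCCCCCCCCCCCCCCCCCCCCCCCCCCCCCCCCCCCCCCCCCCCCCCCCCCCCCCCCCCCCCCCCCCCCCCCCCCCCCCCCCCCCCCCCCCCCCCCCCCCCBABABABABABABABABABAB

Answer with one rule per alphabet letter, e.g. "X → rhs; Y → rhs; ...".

  step 0 ⇒ step 1: BBCA ⇒ ABA·ABA·CCC·B
    A ↦ B
    B ↦ ABA
    C ↦ CCC

A->B, B->ABA, C->CCC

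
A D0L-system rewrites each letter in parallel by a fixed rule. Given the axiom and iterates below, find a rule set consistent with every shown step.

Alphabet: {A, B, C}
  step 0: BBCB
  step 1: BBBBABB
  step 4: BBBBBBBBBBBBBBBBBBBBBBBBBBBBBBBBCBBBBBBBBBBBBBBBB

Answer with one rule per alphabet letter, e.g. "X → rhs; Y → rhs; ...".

A->C, B->BB, C->A

  step 0 ⇒ step 1: BBCB ⇒ BB·BB·A·BB
    B ↦ BB
    C ↦ A
    A ↦ C  (constrained at step 1)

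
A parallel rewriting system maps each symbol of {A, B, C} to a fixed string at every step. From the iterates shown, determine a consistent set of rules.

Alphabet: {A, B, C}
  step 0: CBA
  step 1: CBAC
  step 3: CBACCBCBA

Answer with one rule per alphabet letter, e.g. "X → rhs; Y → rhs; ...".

  step 0 ⇒ step 1: CBA ⇒ CB·A·C
    A ↦ C
    B ↦ A
    C ↦ CB

A->C, B->A, C->CB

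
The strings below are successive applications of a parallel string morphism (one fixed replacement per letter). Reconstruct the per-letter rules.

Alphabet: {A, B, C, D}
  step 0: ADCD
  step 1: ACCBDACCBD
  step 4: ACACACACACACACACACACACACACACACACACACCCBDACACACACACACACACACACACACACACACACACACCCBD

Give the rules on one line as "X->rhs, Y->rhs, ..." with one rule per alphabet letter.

A->AC, B->C, C->AC, D->CBD

  step 0 ⇒ step 1: ADCD ⇒ AC·CBD·AC·CBD
    A ↦ AC
    C ↦ AC
    D ↦ CBD
    B ↦ C  (constrained at step 1)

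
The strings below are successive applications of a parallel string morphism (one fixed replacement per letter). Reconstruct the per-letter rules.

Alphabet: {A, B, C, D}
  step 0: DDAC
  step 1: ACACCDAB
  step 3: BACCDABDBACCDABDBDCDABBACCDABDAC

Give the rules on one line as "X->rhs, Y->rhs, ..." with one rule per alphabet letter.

  step 0 ⇒ step 1: DDAC ⇒ AC·AC·CDA·B
    A ↦ CDA
    C ↦ B
    D ↦ AC
    B ↦ BD  (constrained at step 1)

A->CDA, B->BD, C->B, D->AC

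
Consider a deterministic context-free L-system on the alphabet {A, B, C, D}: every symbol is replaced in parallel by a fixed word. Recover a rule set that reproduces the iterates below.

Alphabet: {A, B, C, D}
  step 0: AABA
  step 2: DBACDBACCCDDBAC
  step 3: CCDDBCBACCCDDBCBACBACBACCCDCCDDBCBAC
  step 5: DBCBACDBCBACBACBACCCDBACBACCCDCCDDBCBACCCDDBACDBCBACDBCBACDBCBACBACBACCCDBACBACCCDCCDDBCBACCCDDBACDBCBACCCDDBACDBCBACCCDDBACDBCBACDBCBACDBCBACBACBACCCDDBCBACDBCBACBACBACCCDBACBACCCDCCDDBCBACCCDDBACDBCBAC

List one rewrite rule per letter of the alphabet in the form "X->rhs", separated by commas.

  step 2 ⇒ step 3: DBACDBACCCDDBAC ⇒ CCD·D·BC·BAC·CCD·D·BC·BAC·BAC·BAC·CCD·CCD·D·BC·BAC
    A ↦ BC
    B ↦ D
    C ↦ BAC
    D ↦ CCD

A->BC, B->D, C->BAC, D->CCD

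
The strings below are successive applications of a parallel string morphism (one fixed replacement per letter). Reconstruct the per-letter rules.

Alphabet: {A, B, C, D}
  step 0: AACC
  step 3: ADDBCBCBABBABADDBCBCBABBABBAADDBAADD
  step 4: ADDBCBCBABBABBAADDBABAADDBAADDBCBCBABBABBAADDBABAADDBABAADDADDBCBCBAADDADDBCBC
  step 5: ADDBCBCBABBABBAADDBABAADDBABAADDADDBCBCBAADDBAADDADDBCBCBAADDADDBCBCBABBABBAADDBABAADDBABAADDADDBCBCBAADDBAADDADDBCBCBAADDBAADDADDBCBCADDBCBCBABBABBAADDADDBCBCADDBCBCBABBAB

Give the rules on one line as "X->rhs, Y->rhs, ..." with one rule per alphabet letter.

  step 4 ⇒ step 5: ADDBCBCBABBABBAADDBABAADDBAADDBCBCBABBABBAADDBABAADDBABAADDADDBCBCBAADDADDBCBC ⇒ ADD·BC·BC·BA·B·BA·B·BA·ADD·BA·BA·ADD·BA·BA·ADD·ADD·BC·BC·BA·ADD·BA·ADD·ADD·BC·BC·BA·ADD·ADD·BC·BC·BA·B·BA·B·BA·ADD·BA·BA·ADD·BA·BA·ADD·ADD·BC·BC·BA·ADD·BA·ADD·ADD·BC·BC·BA·ADD·BA·ADD·ADD·BC·BC·ADD·BC·BC·BA·B·BA·B·BA·ADD·ADD·BC·BC·ADD·BC·BC·BA·B·BA·B
    A ↦ ADD
    B ↦ BA
    C ↦ B
    D ↦ BC

A->ADD, B->BA, C->B, D->BC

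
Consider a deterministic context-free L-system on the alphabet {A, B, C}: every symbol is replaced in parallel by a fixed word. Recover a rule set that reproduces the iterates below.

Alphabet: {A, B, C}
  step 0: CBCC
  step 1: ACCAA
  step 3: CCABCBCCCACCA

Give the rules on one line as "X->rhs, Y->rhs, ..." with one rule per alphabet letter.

  step 0 ⇒ step 1: CBCC ⇒ A·CC·A·A
    B ↦ CC
    C ↦ A
    A ↦ BC  (constrained at step 1)

A->BC, B->CC, C->A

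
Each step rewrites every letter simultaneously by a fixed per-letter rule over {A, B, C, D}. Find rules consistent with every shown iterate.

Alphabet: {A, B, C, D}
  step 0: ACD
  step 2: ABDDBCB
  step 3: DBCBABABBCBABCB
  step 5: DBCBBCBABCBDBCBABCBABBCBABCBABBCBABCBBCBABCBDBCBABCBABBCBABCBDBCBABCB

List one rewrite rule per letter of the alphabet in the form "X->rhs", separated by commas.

A->D, B->BCB, C->A, D->AB

  step 2 ⇒ step 3: ABDDBCB ⇒ D·BCB·AB·AB·BCB·A·BCB
    A ↦ D
    B ↦ BCB
    C ↦ A
    D ↦ AB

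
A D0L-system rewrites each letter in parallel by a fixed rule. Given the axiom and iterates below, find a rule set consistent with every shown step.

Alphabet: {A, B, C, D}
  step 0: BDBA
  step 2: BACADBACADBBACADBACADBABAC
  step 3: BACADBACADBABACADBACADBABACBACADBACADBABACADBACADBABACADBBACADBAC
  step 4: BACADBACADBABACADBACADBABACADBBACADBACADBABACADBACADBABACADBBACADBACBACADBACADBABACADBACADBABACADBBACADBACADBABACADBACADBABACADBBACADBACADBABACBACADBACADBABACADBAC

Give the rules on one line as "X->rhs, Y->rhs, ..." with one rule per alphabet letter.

A->ADB, B->BAC, C->AC, D->A

  step 3 ⇒ step 4: BACADBACADBABACADBACADBABACBACADBACADBABACADBACADBABACADBBACADBAC ⇒ BAC·ADB·AC·ADB·A·BAC·ADB·AC·ADB·A·BAC·ADB·BAC·ADB·AC·ADB·A·BAC·ADB·AC·ADB·A·BAC·ADB·BAC·ADB·AC·BAC·ADB·AC·ADB·A·BAC·ADB·AC·ADB·A·BAC·ADB·BAC·ADB·AC·ADB·A·BAC·ADB·AC·ADB·A·BAC·ADB·BAC·ADB·AC·ADB·A·BAC·BAC·ADB·AC·ADB·A·BAC·ADB·AC
    A ↦ ADB
    B ↦ BAC
    C ↦ AC
    D ↦ A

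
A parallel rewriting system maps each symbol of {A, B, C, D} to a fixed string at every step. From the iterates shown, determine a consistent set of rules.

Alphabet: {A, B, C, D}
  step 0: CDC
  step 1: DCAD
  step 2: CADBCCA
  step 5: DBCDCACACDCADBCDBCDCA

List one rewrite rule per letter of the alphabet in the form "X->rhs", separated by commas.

A->BC, B->C, C->D, D->CA

  step 1 ⇒ step 2: DCAD ⇒ CA·D·BC·CA
    A ↦ BC
    C ↦ D
    D ↦ CA
    B ↦ C  (constrained at step 2)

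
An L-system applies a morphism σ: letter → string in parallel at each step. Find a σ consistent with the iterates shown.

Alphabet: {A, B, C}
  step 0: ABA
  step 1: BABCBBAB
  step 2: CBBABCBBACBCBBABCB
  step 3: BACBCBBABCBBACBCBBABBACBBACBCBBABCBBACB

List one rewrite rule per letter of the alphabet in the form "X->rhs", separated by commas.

A->BAB, B->CB, C->BA

  step 2 ⇒ step 3: CBBABCBBACBCBBABCB ⇒ BA·CB·CB·BAB·CB·BA·CB·CB·BAB·BA·CB·BA·CB·CB·BAB·CB·BA·CB
    A ↦ BAB
    B ↦ CB
    C ↦ BA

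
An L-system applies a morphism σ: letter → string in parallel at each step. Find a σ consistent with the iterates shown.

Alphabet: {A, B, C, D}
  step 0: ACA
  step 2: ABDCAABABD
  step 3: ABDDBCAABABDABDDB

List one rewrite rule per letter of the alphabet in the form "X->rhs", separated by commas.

A->AB, B->D, C->CA, D->DB

  step 2 ⇒ step 3: ABDCAABABD ⇒ AB·D·DB·CA·AB·AB·D·AB·D·DB
    A ↦ AB
    B ↦ D
    C ↦ CA
    D ↦ DB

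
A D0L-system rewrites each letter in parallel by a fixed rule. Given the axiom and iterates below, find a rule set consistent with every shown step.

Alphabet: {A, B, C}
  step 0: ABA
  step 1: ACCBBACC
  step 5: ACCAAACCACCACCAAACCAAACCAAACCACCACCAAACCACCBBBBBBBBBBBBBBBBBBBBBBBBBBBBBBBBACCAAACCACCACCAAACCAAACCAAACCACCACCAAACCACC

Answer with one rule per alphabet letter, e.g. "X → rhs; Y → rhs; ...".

  step 0 ⇒ step 1: ABA ⇒ ACC·BB·ACC
    A ↦ ACC
    B ↦ BB
    C ↦ A  (constrained at step 1)

A->ACC, B->BB, C->A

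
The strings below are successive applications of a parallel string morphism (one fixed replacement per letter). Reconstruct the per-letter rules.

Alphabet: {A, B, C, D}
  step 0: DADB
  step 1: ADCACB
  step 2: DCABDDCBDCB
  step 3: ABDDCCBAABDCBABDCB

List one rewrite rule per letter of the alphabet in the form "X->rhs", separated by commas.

A->DC, B->CB, C->BD, D->A

  step 2 ⇒ step 3: DCABDDCBDCB ⇒ A·BD·DC·CB·A·A·BD·CB·A·BD·CB
    A ↦ DC
    B ↦ CB
    C ↦ BD
    D ↦ A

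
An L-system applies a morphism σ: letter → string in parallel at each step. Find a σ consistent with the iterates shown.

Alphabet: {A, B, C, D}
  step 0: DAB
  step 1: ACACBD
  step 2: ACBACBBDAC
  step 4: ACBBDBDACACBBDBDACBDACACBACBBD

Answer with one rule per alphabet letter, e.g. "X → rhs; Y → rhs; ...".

A->AC, B->BD, C->B, D->AC

  step 1 ⇒ step 2: ACACBD ⇒ AC·B·AC·B·BD·AC
    A ↦ AC
    B ↦ BD
    C ↦ B
    D ↦ AC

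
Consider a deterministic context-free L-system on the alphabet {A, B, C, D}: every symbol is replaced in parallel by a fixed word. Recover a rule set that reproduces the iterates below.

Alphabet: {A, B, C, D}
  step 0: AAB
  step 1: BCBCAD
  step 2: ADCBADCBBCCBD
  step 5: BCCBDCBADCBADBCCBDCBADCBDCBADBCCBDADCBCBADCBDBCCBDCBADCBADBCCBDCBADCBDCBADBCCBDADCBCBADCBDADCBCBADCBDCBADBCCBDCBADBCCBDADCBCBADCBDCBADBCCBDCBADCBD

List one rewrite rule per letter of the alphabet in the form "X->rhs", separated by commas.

A->BC, B->AD, C->CB, D->CBD

  step 1 ⇒ step 2: BCBCAD ⇒ AD·CB·AD·CB·BC·CBD
    A ↦ BC
    B ↦ AD
    C ↦ CB
    D ↦ CBD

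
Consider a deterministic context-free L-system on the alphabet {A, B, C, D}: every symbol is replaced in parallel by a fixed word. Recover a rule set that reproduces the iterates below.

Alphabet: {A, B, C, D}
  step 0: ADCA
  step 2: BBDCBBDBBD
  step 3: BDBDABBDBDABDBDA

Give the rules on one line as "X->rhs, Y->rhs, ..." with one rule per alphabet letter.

  step 2 ⇒ step 3: BBDCBBDBBD ⇒ BD·BD·A·B·BD·BD·A·BD·BD·A
    B ↦ BD
    C ↦ B
    D ↦ A
    A ↦ CB  (constrained at step 0)

A->CB, B->BD, C->B, D->A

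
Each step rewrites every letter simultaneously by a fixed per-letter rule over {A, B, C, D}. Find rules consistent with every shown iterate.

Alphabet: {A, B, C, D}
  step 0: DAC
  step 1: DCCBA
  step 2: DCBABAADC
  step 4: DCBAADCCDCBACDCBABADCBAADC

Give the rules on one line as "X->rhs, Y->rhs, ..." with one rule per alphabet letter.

  step 1 ⇒ step 2: DCCBA ⇒ DC·BA·BA·AD·C
    A ↦ C
    B ↦ AD
    C ↦ BA
    D ↦ DC

A->C, B->AD, C->BA, D->DC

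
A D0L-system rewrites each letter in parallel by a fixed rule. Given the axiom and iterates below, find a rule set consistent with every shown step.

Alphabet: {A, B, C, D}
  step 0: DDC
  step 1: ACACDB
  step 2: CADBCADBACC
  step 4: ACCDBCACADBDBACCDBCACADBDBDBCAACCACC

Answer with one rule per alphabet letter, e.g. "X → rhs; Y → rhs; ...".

  step 1 ⇒ step 2: ACACDB ⇒ CA·DB·CA·DB·AC·C
    A ↦ CA
    B ↦ C
    C ↦ DB
    D ↦ AC

A->CA, B->C, C->DB, D->AC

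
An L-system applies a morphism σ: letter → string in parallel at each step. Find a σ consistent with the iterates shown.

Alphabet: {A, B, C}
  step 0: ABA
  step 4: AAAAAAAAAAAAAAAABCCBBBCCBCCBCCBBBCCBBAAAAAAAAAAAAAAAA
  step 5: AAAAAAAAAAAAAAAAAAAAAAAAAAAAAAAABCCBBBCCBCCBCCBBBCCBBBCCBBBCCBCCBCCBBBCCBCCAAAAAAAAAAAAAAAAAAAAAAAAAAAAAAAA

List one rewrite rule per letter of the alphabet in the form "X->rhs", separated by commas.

  step 4 ⇒ step 5: AAAAAAAAAAAAAAAABCCBBBCCBCCBCCBBBCCBBAAAAAAAAAAAAAAAA ⇒ AA·AA·AA·AA·AA·AA·AA·AA·AA·AA·AA·AA·AA·AA·AA·AA·BCC·B·B·BCC·BCC·BCC·B·B·BCC·B·B·BCC·B·B·BCC·BCC·BCC·B·B·BCC·BCC·AA·AA·AA·AA·AA·AA·AA·AA·AA·AA·AA·AA·AA·AA·AA·AA
    A ↦ AA
    B ↦ BCC
    C ↦ B

A->AA, B->BCC, C->B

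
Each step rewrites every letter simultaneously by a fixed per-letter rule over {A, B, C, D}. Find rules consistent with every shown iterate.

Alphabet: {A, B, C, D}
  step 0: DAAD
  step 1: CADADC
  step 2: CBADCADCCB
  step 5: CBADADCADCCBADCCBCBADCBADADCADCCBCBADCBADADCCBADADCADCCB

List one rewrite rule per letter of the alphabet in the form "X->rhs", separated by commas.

  step 1 ⇒ step 2: CADADC ⇒ CB·AD·C·AD·C·CB
    A ↦ AD
    C ↦ CB
    D ↦ C
    B ↦ AD  (constrained at step 2)

A->AD, B->AD, C->CB, D->C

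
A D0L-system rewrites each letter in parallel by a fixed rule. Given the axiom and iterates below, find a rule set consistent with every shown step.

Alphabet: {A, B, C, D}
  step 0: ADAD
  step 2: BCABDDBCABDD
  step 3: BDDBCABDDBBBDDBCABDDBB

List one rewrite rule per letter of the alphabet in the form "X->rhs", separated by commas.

  step 2 ⇒ step 3: BCABDDBCABDD ⇒ BDD·B·CA·BDD·B·B·BDD·B·CA·BDD·B·B
    A ↦ CA
    B ↦ BDD
    C ↦ B
    D ↦ B

A->CA, B->BDD, C->B, D->B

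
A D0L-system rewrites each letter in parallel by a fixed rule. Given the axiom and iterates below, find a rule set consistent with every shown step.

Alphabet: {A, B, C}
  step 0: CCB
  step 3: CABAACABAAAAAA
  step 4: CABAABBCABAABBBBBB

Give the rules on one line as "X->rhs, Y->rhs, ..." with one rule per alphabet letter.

  step 3 ⇒ step 4: CABAACABAAAAAA ⇒ CA·B·AA·B·B·CA·B·AA·B·B·B·B·B·B
    A ↦ B
    B ↦ AA
    C ↦ CA

A->B, B->AA, C->CA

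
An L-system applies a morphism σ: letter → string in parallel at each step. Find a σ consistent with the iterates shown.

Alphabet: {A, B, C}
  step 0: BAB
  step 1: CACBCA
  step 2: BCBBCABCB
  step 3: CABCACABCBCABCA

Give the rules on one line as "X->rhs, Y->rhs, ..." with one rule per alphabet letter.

A->CB, B->CA, C->B

  step 2 ⇒ step 3: BCBBCABCB ⇒ CA·B·CA·CA·B·CB·CA·B·CA
    A ↦ CB
    B ↦ CA
    C ↦ B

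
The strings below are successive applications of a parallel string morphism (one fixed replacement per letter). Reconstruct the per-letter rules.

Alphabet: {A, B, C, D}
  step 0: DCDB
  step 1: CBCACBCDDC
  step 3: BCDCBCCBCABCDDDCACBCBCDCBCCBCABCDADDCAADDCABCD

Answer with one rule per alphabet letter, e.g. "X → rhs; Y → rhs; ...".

A->BCD, B->DDC, C->A, D->CBC

  step 0 ⇒ step 1: DCDB ⇒ CBC·A·CBC·DDC
    B ↦ DDC
    C ↦ A
    D ↦ CBC
    A ↦ BCD  (constrained at step 1)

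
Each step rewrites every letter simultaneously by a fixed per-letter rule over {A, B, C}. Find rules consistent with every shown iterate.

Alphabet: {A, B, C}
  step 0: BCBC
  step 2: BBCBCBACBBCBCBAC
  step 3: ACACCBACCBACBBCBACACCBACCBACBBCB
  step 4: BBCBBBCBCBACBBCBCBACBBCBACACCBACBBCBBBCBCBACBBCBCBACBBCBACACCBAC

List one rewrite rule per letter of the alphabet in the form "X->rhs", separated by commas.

A->BB, B->AC, C->CB

  step 3 ⇒ step 4: ACACCBACCBACBBCBACACCBACCBACBBCB ⇒ BB·CB·BB·CB·CB·AC·BB·CB·CB·AC·BB·CB·AC·AC·CB·AC·BB·CB·BB·CB·CB·AC·BB·CB·CB·AC·BB·CB·AC·AC·CB·AC
    A ↦ BB
    B ↦ AC
    C ↦ CB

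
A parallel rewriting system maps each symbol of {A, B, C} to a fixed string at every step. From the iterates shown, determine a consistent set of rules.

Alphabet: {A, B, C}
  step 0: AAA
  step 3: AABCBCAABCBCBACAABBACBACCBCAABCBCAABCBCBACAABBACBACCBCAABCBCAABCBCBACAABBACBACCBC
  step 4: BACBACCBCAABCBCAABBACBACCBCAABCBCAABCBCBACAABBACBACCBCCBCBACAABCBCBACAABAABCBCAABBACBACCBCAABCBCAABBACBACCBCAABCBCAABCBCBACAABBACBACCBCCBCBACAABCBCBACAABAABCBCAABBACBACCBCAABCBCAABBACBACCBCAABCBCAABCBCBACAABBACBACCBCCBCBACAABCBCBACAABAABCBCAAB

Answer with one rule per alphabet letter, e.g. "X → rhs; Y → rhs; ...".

  step 3 ⇒ step 4: AABCBCAABCBCBACAABBACBACCBCAABCBCAABCBCBACAABBACBACCBCAABCBCAABCBCBACAABBACBACCBC ⇒ BAC·BAC·CBC·AAB·CBC·AAB·BAC·BAC·CBC·AAB·CBC·AAB·CBC·BAC·AAB·BAC·BAC·CBC·CBC·BAC·AAB·CBC·BAC·AAB·AAB·CBC·AAB·BAC·BAC·CBC·AAB·CBC·AAB·BAC·BAC·CBC·AAB·CBC·AAB·CBC·BAC·AAB·BAC·BAC·CBC·CBC·BAC·AAB·CBC·BAC·AAB·AAB·CBC·AAB·BAC·BAC·CBC·AAB·CBC·AAB·BAC·BAC·CBC·AAB·CBC·AAB·CBC·BAC·AAB·BAC·BAC·CBC·CBC·BAC·AAB·CBC·BAC·AAB·AAB·CBC·AAB
    A ↦ BAC
    B ↦ CBC
    C ↦ AAB

A->BAC, B->CBC, C->AAB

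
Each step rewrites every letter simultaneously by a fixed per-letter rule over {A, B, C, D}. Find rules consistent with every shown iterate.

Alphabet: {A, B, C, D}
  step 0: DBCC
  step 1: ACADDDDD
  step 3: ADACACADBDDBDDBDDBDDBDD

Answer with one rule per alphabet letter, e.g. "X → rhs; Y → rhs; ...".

A->B, B->AD, C->DD, D->AC

  step 0 ⇒ step 1: DBCC ⇒ AC·AD·DD·DD
    B ↦ AD
    C ↦ DD
    D ↦ AC
    A ↦ B  (constrained at step 1)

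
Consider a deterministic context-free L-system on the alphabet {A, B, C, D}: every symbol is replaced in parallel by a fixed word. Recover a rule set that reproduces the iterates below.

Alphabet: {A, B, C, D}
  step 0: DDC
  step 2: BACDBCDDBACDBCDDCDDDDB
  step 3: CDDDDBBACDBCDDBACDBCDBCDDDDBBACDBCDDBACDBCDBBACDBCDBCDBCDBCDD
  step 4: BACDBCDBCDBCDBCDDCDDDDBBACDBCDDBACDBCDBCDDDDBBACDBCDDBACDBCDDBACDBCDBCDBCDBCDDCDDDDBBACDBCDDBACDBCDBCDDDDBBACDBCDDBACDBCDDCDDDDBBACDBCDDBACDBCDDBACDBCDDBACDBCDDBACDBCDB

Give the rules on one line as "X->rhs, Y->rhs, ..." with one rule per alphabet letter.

  step 3 ⇒ step 4: CDDDDBBACDBCDDBACDBCDBCDDDDBBACDBCDDBACDBCDBBACDBCDBCDBCDBCDD ⇒ BA·CDB·CDB·CDB·CDB·CDD·CDD·DDB·BA·CDB·CDD·BA·CDB·CDB·CDD·DDB·BA·CDB·CDD·BA·CDB·CDD·BA·CDB·CDB·CDB·CDB·CDD·CDD·DDB·BA·CDB·CDD·BA·CDB·CDB·CDD·DDB·BA·CDB·CDD·BA·CDB·CDD·CDD·DDB·BA·CDB·CDD·BA·CDB·CDD·BA·CDB·CDD·BA·CDB·CDD·BA·CDB·CDB
    A ↦ DDB
    B ↦ CDD
    C ↦ BA
    D ↦ CDB

A->DDB, B->CDD, C->BA, D->CDB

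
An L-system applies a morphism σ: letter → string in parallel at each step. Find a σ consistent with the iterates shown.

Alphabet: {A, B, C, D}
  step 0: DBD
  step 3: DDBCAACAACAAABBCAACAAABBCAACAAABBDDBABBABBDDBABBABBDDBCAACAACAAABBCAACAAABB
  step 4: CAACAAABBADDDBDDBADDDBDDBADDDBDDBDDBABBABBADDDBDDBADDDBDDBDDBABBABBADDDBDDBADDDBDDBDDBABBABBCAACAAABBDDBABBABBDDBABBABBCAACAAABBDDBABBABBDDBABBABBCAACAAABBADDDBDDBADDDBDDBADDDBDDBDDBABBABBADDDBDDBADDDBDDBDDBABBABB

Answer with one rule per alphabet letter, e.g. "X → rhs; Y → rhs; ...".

A->DDB, B->ABB, C->AD, D->CAA

  step 3 ⇒ step 4: DDBCAACAACAAABBCAACAAABBCAACAAABBDDBABBABBDDBABBABBDDBCAACAACAAABBCAACAAABB ⇒ CAA·CAA·ABB·AD·DDB·DDB·AD·DDB·DDB·AD·DDB·DDB·DDB·ABB·ABB·AD·DDB·DDB·AD·DDB·DDB·DDB·ABB·ABB·AD·DDB·DDB·AD·DDB·DDB·DDB·ABB·ABB·CAA·CAA·ABB·DDB·ABB·ABB·DDB·ABB·ABB·CAA·CAA·ABB·DDB·ABB·ABB·DDB·ABB·ABB·CAA·CAA·ABB·AD·DDB·DDB·AD·DDB·DDB·AD·DDB·DDB·DDB·ABB·ABB·AD·DDB·DDB·AD·DDB·DDB·DDB·ABB·ABB
    A ↦ DDB
    B ↦ ABB
    C ↦ AD
    D ↦ CAA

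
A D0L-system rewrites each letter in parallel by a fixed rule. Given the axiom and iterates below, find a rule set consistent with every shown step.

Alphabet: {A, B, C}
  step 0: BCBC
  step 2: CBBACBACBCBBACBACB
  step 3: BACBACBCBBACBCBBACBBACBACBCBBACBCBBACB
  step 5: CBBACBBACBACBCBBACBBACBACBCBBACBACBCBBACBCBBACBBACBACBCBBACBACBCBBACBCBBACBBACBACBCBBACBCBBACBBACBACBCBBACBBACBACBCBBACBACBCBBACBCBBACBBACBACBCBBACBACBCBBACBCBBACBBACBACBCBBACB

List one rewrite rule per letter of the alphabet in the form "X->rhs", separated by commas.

A->CB, B->ACB, C->B

  step 2 ⇒ step 3: CBBACBACBCBBACBACB ⇒ B·ACB·ACB·CB·B·ACB·CB·B·ACB·B·ACB·ACB·CB·B·ACB·CB·B·ACB
    A ↦ CB
    B ↦ ACB
    C ↦ B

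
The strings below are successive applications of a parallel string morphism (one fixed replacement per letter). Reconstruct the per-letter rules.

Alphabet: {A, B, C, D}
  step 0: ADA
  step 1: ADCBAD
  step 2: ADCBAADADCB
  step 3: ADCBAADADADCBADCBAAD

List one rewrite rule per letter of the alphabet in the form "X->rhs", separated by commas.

  step 2 ⇒ step 3: ADCBAADADCB ⇒ AD·CB·A·AD·AD·AD·CB·AD·CB·A·AD
    A ↦ AD
    B ↦ AD
    C ↦ A
    D ↦ CB

A->AD, B->AD, C->A, D->CB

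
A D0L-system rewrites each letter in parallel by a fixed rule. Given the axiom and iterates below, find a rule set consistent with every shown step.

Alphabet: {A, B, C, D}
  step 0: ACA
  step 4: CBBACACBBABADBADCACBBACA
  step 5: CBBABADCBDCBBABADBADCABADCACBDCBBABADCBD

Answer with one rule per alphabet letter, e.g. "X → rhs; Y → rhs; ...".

  step 4 ⇒ step 5: CBBACACBBABADBADCACBBACA ⇒ CB·BA·BA·D·CB·D·CB·BA·BA·D·BA·D·CA·BA·D·CA·CB·D·CB·BA·BA·D·CB·D
    A ↦ D
    B ↦ BA
    C ↦ CB
    D ↦ CA

A->D, B->BA, C->CB, D->CA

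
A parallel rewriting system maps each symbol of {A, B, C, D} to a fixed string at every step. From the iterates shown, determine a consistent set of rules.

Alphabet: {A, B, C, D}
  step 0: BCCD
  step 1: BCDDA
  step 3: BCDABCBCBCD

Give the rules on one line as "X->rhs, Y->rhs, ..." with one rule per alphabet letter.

  step 0 ⇒ step 1: BCCD ⇒ BC·D·D·A
    B ↦ BC
    C ↦ D
    D ↦ A
    A ↦ BC  (constrained at step 1)

A->BC, B->BC, C->D, D->A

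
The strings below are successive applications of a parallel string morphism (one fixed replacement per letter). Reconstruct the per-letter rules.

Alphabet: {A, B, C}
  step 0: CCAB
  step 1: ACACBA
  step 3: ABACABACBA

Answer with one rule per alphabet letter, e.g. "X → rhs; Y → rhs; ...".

  step 0 ⇒ step 1: CCAB ⇒ AC·AC·B·A
    A ↦ B
    B ↦ A
    C ↦ AC

A->B, B->A, C->AC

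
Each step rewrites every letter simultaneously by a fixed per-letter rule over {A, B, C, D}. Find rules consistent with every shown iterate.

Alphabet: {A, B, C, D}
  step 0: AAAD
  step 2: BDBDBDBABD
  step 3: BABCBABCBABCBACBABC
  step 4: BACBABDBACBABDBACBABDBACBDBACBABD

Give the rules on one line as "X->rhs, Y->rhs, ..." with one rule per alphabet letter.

A->C, B->BA, C->BD, D->BC

  step 3 ⇒ step 4: BABCBABCBABCBACBABC ⇒ BA·C·BA·BD·BA·C·BA·BD·BA·C·BA·BD·BA·C·BD·BA·C·BA·BD
    A ↦ C
    B ↦ BA
    C ↦ BD
  step 2 ⇒ step 3: BDBDBDBABD ⇒ BA·BC·BA·BC·BA·BC·BA·C·BA·BC
    D ↦ BC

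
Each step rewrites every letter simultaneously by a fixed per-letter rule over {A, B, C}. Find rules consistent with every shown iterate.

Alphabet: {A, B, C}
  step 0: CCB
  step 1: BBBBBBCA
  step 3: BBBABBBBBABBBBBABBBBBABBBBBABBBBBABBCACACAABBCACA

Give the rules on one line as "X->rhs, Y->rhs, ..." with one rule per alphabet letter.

A->ABB, B->CA, C->BBB

  step 0 ⇒ step 1: CCB ⇒ BBB·BBB·CA
    B ↦ CA
    C ↦ BBB
    A ↦ ABB  (constrained at step 1)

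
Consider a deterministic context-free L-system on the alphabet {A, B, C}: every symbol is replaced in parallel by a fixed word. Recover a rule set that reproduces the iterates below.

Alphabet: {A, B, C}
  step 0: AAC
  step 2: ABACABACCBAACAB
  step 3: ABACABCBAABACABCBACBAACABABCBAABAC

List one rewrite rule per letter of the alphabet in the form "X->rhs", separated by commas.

  step 2 ⇒ step 3: ABACABACCBAACAB ⇒ AB·AC·AB·CBA·AB·AC·AB·CBA·CBA·AC·AB·AB·CBA·AB·AC
    A ↦ AB
    B ↦ AC
    C ↦ CBA

A->AB, B->AC, C->CBA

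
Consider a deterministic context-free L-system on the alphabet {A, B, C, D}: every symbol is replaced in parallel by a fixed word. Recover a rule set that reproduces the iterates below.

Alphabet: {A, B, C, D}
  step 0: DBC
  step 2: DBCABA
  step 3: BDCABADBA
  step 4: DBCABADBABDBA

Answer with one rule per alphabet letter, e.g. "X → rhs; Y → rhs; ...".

  step 3 ⇒ step 4: BDCABADBA ⇒ D·B·CA·BA·D·BA·B·D·BA
    A ↦ BA
    B ↦ D
    C ↦ CA
    D ↦ B

A->BA, B->D, C->CA, D->B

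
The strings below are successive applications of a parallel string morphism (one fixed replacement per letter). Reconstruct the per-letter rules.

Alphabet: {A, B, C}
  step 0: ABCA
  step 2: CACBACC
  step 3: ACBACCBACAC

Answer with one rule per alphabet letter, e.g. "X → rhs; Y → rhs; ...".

  step 2 ⇒ step 3: CACBACC ⇒ AC·B·AC·C·B·AC·AC
    A ↦ B
    B ↦ C
    C ↦ AC

A->B, B->C, C->AC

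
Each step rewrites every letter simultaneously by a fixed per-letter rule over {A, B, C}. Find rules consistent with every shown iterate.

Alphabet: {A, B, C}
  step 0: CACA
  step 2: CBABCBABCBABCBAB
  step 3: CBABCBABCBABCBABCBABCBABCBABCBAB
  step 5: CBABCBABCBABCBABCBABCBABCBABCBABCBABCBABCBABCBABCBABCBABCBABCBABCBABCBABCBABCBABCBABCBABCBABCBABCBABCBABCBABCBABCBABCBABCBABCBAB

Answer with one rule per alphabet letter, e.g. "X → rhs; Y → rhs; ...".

A->CB, B->AB, C->CB

  step 2 ⇒ step 3: CBABCBABCBABCBAB ⇒ CB·AB·CB·AB·CB·AB·CB·AB·CB·AB·CB·AB·CB·AB·CB·AB
    A ↦ CB
    B ↦ AB
    C ↦ CB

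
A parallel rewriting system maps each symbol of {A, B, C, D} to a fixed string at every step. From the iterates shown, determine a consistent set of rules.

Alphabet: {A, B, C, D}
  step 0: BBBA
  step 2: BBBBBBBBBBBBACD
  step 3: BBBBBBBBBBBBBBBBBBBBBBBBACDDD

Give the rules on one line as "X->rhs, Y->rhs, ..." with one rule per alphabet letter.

  step 2 ⇒ step 3: BBBBBBBBBBBBACD ⇒ BB·BB·BB·BB·BB·BB·BB·BB·BB·BB·BB·BB·AC·D·DD
    A ↦ AC
    B ↦ BB
    C ↦ D
    D ↦ DD

A->AC, B->BB, C->D, D->DD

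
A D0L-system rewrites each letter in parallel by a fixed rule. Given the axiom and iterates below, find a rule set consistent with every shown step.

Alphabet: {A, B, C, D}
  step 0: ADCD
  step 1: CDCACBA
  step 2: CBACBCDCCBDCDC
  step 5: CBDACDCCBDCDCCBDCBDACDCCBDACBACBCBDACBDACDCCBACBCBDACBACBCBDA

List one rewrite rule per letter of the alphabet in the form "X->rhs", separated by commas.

A->CDC, B->D, C->CB, D->A

  step 1 ⇒ step 2: CDCACBA ⇒ CB·A·CB·CDC·CB·D·CDC
    A ↦ CDC
    B ↦ D
    C ↦ CB
    D ↦ A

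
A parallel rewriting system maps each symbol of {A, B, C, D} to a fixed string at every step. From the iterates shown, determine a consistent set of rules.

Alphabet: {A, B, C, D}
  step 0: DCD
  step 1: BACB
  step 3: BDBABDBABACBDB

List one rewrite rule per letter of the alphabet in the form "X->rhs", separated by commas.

  step 0 ⇒ step 1: DCD ⇒ B·AC·B
    C ↦ AC
    D ↦ B
    A ↦ AB  (constrained at step 1)
    B ↦ DB  (constrained at step 1)

A->AB, B->DB, C->AC, D->B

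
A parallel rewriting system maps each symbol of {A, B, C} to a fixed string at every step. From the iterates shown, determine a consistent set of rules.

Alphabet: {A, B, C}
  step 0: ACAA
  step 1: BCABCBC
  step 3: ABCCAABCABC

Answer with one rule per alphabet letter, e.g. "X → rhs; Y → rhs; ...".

  step 0 ⇒ step 1: ACAA ⇒ BC·A·BC·BC
    A ↦ BC
    C ↦ A
    B ↦ C  (constrained at step 1)

A->BC, B->C, C->A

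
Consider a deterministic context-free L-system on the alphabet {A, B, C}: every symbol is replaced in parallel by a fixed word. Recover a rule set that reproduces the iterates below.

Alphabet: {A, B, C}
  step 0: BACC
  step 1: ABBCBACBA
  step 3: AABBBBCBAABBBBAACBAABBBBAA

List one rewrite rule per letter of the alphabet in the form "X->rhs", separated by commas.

  step 0 ⇒ step 1: BACC ⇒ A·BB·CBA·CBA
    A ↦ BB
    B ↦ A
    C ↦ CBA

A->BB, B->A, C->CBA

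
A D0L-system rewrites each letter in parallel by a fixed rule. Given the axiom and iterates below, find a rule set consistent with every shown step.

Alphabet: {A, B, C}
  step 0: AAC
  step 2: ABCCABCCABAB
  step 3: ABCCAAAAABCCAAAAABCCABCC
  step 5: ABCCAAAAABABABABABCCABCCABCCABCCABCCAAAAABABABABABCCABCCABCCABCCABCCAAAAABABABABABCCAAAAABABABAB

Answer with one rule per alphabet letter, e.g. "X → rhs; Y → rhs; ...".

A->AB, B->CC, C->AA

  step 2 ⇒ step 3: ABCCABCCABAB ⇒ AB·CC·AA·AA·AB·CC·AA·AA·AB·CC·AB·CC
    A ↦ AB
    B ↦ CC
    C ↦ AA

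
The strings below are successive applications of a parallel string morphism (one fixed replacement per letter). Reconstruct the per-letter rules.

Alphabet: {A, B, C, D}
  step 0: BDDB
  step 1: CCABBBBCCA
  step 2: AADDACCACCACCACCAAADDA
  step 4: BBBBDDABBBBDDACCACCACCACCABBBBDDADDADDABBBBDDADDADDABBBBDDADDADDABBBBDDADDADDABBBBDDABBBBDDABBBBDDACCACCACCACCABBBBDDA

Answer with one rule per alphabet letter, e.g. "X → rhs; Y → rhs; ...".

  step 1 ⇒ step 2: CCABBBBCCA ⇒ A·A·DDA·CCA·CCA·CCA·CCA·A·A·DDA
    A ↦ DDA
    B ↦ CCA
    C ↦ A
  step 0 ⇒ step 1: BDDB ⇒ CCA·BB·BB·CCA
    D ↦ BB

A->DDA, B->CCA, C->A, D->BB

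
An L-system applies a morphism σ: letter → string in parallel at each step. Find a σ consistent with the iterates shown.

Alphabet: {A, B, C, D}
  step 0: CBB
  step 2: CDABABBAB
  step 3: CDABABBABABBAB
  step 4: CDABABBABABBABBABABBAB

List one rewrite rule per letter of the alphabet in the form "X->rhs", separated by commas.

  step 3 ⇒ step 4: CDABABBABABBAB ⇒ CD·A·B·AB·B·AB·AB·B·AB·B·AB·AB·B·AB
    A ↦ B
    B ↦ AB
    C ↦ CD
    D ↦ A

A->B, B->AB, C->CD, D->A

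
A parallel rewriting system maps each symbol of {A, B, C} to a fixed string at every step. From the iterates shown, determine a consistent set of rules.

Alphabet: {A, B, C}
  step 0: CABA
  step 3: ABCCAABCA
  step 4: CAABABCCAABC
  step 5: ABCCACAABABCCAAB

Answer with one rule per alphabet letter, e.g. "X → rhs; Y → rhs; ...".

A->C, B->A, C->AB

  step 4 ⇒ step 5: CAABABCCAABC ⇒ AB·C·C·A·C·A·AB·AB·C·C·A·AB
    A ↦ C
    B ↦ A
    C ↦ AB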